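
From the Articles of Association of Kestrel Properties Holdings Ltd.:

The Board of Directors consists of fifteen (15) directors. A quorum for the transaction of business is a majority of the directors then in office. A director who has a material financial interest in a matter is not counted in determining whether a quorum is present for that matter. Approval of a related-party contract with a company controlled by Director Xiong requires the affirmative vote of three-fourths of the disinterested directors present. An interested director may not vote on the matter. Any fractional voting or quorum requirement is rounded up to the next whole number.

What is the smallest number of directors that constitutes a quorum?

A majority of 15 is 8.

8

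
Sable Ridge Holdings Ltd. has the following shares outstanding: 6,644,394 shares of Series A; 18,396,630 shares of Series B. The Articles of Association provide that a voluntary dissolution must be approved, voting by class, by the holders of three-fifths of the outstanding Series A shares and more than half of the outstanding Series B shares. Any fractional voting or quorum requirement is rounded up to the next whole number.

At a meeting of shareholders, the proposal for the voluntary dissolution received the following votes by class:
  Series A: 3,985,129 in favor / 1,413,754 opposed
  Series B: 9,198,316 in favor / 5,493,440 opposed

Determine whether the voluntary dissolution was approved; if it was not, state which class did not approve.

Not approved — the Series A shares did not give the required vote.

Series A: 3/5 of 6644394 = 3986636.40, rounded up to 3986637; 3,986,637 required, 3,985,129 in favor — not approved.
Series B: a majority of 18396630 is 9198316; 9,198,316 required, 9,198,316 in favor — approved.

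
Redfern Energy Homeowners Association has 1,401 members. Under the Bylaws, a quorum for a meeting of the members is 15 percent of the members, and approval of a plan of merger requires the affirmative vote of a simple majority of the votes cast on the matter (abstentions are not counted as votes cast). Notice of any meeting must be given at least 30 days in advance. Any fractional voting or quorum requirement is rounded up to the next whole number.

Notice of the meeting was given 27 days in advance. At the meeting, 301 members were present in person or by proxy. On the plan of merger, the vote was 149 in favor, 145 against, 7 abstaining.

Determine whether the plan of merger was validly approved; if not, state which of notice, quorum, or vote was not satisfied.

Invalid — notice requirement not satisfied.

Notice: 27 days given; 30 required. Not satisfied.
Quorum: 15% of 1,401 = 210.15, rounded up to 211; 301 present. Satisfied.
Vote: requires a majority of the votes cast (301 − 7 abstaining = 294); a majority of 294 is 148, so 148 needed; 149 in favor. Satisfied.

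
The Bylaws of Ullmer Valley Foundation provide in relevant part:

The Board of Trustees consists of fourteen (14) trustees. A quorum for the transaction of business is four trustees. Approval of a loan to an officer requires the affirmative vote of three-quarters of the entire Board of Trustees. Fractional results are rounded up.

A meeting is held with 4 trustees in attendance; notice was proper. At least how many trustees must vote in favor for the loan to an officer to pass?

11

The loan to an officer requires three-fourths of the entire Board of Trustees (14).
3/4 of 14 = 10.50, rounded up to 11.
(Only 4 can vote, so the loan to an officer cannot pass at this meeting, but the required vote is still 11.)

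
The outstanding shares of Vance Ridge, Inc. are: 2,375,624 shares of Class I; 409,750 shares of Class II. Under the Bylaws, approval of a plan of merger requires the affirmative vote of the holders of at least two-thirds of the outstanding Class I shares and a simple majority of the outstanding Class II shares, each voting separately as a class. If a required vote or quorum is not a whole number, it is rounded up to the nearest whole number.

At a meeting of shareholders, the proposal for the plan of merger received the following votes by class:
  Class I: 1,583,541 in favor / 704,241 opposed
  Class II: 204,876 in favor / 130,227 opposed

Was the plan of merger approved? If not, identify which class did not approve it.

Class I: 2/3 of 2375624 = 1583749.33, rounded up to 1583750; 1,583,750 required, 1,583,541 in favor — not approved.
Class II: a majority of 409750 is 204876; 204,876 required, 204,876 in favor — approved.

Not approved — the Class I shares did not give the required vote.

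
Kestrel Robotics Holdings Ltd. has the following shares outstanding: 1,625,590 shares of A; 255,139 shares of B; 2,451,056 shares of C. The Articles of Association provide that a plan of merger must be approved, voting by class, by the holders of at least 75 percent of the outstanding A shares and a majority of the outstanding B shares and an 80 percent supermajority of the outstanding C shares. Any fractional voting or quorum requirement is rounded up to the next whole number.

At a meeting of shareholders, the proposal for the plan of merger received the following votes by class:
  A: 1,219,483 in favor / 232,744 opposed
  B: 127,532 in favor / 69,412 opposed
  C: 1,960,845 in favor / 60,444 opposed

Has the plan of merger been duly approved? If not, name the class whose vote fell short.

A: 3/4 of 1625590 = 1219192.50, rounded up to 1219193; 1,219,193 required, 1,219,483 in favor — approved.
B: a majority of 255139 is 127570; 127,570 required, 127,532 in favor — not approved.
C: 4/5 of 2451056 = 1960844.80, rounded up to 1960845; 1,960,845 required, 1,960,845 in favor — approved.

Not approved — the B shares did not give the required vote.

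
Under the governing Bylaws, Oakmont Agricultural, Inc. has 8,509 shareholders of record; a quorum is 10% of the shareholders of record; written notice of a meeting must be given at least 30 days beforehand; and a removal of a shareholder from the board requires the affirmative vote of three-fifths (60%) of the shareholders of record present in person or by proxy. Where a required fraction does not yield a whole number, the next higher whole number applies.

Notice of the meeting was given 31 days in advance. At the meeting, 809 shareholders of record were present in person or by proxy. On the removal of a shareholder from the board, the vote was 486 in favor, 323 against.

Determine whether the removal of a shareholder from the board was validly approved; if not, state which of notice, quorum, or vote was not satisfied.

Invalid — quorum requirement not satisfied.

Notice: 31 days given; 30 required. Satisfied.
Quorum: 10% of 8,509 = 850.90, rounded up to 851; 809 present. Not satisfied.
Vote: requires three-fifths of those present (809); 3/5 of 809 = 485.40, rounded up to 486, so 486 needed; 486 in favor. Satisfied.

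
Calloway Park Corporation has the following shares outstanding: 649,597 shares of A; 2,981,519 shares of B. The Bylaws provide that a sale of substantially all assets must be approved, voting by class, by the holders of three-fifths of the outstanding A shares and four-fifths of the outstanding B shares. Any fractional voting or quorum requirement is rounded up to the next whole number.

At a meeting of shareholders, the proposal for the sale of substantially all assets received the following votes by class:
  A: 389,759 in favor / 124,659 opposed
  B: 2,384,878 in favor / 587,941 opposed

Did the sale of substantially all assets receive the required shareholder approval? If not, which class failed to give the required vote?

Not approved — the B shares did not give the required vote.

A: 3/5 of 649597 = 389758.20, rounded up to 389759; 389,759 required, 389,759 in favor — approved.
B: 4/5 of 2981519 = 2385215.20, rounded up to 2385216; 2,385,216 required, 2,384,878 in favor — not approved.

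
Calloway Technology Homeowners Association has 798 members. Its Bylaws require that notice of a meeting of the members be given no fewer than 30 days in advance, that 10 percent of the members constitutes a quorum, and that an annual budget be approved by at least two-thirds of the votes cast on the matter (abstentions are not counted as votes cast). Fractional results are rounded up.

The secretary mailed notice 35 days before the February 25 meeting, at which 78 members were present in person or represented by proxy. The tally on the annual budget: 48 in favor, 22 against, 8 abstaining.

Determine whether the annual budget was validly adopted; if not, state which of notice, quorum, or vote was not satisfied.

Notice: 35 days given; 30 required. Satisfied.
Quorum: 10% of 798 = 79.80, rounded up to 80; 78 present. Not satisfied.
Vote: requires two-thirds of the votes cast (78 − 8 abstaining = 70); 2/3 of 70 = 46.67, rounded up to 47, so 47 needed; 48 in favor. Satisfied.

Invalid — quorum requirement not satisfied.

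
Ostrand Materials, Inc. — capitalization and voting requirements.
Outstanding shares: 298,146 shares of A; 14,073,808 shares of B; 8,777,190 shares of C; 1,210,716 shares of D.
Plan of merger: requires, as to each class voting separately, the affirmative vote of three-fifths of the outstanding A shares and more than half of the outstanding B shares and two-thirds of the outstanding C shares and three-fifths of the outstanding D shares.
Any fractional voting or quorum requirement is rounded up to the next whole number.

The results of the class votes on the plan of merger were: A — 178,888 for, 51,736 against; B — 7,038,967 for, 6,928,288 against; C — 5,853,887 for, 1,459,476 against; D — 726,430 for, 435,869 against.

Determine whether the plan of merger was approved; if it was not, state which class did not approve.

Approved — every class gave the required vote.

A: 3/5 of 298146 = 178887.60, rounded up to 178888; 178,888 required, 178,888 in favor — approved.
B: a majority of 14073808 is 7036905; 7,036,905 required, 7,038,967 in favor — approved.
C: 2/3 of 8777190 = 5851460; 5,851,460 required, 5,853,887 in favor — approved.
D: 3/5 of 1210716 = 726429.60, rounded up to 726430; 726,430 required, 726,430 in favor — approved.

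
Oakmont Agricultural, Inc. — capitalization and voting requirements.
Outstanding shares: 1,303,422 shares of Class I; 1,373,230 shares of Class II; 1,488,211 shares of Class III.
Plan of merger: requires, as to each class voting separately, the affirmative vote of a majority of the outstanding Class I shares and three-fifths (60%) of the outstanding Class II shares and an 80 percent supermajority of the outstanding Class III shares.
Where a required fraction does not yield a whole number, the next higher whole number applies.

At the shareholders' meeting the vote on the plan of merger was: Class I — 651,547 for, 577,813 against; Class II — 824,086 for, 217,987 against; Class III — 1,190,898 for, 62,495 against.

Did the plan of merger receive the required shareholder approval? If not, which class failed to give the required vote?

Not approved — the Class I shares did not give the required vote.

Class I: a majority of 1303422 is 651712; 651,712 required, 651,547 in favor — not approved.
Class II: 3/5 of 1373230 = 823938; 823,938 required, 824,086 in favor — approved.
Class III: 4/5 of 1488211 = 1190568.80, rounded up to 1190569; 1,190,569 required, 1,190,898 in favor — approved.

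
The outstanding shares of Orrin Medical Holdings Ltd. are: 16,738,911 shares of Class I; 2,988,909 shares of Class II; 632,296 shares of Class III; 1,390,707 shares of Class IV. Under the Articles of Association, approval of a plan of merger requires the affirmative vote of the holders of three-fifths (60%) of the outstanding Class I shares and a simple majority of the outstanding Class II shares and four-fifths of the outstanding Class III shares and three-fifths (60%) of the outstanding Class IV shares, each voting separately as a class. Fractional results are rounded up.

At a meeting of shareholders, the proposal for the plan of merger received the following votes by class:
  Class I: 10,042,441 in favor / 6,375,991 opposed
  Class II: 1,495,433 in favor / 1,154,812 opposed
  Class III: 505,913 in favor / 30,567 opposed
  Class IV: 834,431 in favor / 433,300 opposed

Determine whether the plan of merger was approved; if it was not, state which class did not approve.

Class I: 3/5 of 16738911 = 10043346.60, rounded up to 10043347; 10,043,347 required, 10,042,441 in favor — not approved.
Class II: a majority of 2988909 is 1494455; 1,494,455 required, 1,495,433 in favor — approved.
Class III: 4/5 of 632296 = 505836.80, rounded up to 505837; 505,837 required, 505,913 in favor — approved.
Class IV: 3/5 of 1390707 = 834424.20, rounded up to 834425; 834,425 required, 834,431 in favor — approved.

Not approved — the Class I shares did not give the required vote.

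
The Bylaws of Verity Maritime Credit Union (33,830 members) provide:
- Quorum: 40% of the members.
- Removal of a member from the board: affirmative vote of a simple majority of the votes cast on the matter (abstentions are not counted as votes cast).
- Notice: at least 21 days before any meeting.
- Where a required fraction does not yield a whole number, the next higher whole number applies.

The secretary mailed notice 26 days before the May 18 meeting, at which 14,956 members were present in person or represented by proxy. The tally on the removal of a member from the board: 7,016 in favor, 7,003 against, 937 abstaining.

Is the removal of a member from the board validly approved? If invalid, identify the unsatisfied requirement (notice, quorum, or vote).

Notice: 26 days given; 21 required. Satisfied.
Quorum: 40% of 33,830 = 13,532; 14,956 present. Satisfied.
Vote: requires a majority of the votes cast (14,956 − 937 abstaining = 14,019); a majority of 14019 is 7010, so 7,010 needed; 7,016 in favor. Satisfied.

Valid — all requirements satisfied.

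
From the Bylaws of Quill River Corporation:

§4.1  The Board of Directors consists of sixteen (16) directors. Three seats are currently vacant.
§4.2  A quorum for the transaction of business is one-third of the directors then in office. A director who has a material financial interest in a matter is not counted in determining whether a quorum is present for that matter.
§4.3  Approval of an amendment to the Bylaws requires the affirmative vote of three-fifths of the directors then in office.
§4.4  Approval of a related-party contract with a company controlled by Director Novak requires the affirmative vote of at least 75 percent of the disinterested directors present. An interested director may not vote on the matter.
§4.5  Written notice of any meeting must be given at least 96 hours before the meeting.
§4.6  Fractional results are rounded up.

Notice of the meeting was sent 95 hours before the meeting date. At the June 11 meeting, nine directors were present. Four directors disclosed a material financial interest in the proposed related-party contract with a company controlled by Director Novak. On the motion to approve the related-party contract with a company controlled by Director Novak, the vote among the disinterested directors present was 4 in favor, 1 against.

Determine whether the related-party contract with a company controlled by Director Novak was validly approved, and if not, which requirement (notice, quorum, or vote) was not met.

Notice: 95 hours given; 96 required (95 < 96). Not satisfied.
Quorum: 9 present, but the 4 interested directors do not count, leaving 5. Quorum is 5. Satisfied.
Vote: the related-party contract with a company controlled by Director Novak requires three-fourths of the disinterested directors present (9 − 4 = 5). 3/4 of 5 = 3.75, rounded up to 4, so 4 affirmative votes are needed; 4 voted in favor. Satisfied.

Invalid — notice requirement not satisfied.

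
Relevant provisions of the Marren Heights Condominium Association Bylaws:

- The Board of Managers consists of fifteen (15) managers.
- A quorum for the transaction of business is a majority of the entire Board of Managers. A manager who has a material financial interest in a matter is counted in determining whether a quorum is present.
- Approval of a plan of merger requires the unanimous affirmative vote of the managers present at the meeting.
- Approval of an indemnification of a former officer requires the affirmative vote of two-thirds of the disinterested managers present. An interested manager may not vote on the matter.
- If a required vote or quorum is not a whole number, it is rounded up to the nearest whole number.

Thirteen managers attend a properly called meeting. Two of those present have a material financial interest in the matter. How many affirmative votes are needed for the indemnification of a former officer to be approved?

The indemnification of a former officer requires two-thirds of the disinterested managers present (13 − 2 = 11).
2/3 of 11 = 7.33, rounded up to 8.

8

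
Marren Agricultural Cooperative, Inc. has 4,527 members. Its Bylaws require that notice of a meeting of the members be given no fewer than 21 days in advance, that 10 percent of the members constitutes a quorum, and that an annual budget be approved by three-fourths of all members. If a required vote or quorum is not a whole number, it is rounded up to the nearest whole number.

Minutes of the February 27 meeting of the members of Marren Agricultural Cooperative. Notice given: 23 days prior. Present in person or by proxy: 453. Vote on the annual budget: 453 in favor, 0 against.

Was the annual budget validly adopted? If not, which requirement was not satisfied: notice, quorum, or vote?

Invalid — vote requirement not satisfied.

Notice: 23 days given; 21 required. Satisfied.
Quorum: 10% of 4,527 = 452.70, rounded up to 453; 453 present. Satisfied.
Vote: requires three-fourths of all members (4,527); 3/4 of 4527 = 3395.25, rounded up to 3396, so 3,396 needed; 453 in favor. Not satisfied.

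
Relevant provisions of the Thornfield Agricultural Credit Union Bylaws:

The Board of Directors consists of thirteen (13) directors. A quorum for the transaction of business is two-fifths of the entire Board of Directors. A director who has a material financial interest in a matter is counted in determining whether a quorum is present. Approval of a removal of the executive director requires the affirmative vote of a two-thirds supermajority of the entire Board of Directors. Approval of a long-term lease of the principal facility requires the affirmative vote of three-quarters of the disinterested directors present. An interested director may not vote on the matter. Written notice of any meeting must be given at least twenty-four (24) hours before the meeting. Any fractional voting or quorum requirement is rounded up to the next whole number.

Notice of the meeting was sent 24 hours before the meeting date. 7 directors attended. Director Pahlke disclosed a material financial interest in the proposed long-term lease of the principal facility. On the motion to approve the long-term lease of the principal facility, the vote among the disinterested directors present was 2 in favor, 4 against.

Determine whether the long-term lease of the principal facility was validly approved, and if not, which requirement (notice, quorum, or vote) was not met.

Invalid — vote requirement not satisfied.

Notice: 24 hours given; 24 required (24 ≥ 24). Satisfied.
Quorum: 7 present (interested directors count toward quorum); quorum is 6. Satisfied.
Vote: the long-term lease of the principal facility requires three-fourths of the disinterested directors present (7 − 1 = 6). 3/4 of 6 = 4.50, rounded up to 5, so 5 affirmative votes are needed; 2 voted in favor. Not satisfied.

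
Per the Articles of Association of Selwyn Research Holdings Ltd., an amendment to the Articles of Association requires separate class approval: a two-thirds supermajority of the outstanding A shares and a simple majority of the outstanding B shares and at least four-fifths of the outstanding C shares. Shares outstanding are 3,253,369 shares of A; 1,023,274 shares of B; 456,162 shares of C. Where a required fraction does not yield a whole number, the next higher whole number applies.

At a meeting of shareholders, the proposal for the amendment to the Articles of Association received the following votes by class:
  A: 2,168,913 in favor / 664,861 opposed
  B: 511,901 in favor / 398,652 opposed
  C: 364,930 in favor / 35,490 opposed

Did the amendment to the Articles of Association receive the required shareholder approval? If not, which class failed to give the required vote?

Approved — every class gave the required vote.

A: 2/3 of 3253369 = 2168912.67, rounded up to 2168913; 2,168,913 required, 2,168,913 in favor — approved.
B: a majority of 1023274 is 511638; 511,638 required, 511,901 in favor — approved.
C: 4/5 of 456162 = 364929.60, rounded up to 364930; 364,930 required, 364,930 in favor — approved.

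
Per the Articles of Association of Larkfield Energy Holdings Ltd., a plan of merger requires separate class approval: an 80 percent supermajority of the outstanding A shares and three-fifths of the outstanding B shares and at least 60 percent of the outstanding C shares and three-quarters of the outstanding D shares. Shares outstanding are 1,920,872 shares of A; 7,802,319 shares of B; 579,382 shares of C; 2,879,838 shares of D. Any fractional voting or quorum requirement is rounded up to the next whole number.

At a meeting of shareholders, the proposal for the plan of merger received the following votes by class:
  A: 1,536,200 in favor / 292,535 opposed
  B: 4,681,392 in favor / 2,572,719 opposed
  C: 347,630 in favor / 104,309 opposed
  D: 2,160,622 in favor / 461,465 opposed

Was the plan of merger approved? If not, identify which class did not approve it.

A: 4/5 of 1920872 = 1536697.60, rounded up to 1536698; 1,536,698 required, 1,536,200 in favor — not approved.
B: 3/5 of 7802319 = 4681391.40, rounded up to 4681392; 4,681,392 required, 4,681,392 in favor — approved.
C: 3/5 of 579382 = 347629.20, rounded up to 347630; 347,630 required, 347,630 in favor — approved.
D: 3/4 of 2879838 = 2159878.50, rounded up to 2159879; 2,159,879 required, 2,160,622 in favor — approved.

Not approved — the A shares did not give the required vote.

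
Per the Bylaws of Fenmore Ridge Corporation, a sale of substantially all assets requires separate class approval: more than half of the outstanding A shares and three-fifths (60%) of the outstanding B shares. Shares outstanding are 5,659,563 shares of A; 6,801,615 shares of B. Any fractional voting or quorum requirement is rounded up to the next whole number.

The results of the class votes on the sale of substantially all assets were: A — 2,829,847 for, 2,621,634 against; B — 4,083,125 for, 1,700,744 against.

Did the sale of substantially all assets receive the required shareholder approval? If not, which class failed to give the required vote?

Approved — every class gave the required vote.

A: a majority of 5659563 is 2829782; 2,829,782 required, 2,829,847 in favor — approved.
B: 3/5 of 6801615 = 4080969; 4,080,969 required, 4,083,125 in favor — approved.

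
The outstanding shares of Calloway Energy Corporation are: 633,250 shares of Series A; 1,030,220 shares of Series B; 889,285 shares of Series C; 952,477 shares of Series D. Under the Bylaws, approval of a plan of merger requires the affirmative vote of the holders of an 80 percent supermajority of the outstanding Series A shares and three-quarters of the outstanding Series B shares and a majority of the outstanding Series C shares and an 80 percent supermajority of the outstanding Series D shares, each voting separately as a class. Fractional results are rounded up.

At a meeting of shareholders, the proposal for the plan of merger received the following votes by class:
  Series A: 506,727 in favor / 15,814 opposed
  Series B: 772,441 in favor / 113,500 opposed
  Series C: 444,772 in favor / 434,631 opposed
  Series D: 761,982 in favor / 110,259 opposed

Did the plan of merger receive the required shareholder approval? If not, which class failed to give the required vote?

Series A: 4/5 of 633250 = 506600; 506,600 required, 506,727 in favor — approved.
Series B: 3/4 of 1030220 = 772665; 772,665 required, 772,441 in favor — not approved.
Series C: a majority of 889285 is 444643; 444,643 required, 444,772 in favor — approved.
Series D: 4/5 of 952477 = 761981.60, rounded up to 761982; 761,982 required, 761,982 in favor — approved.

Not approved — the Series B shares did not give the required vote.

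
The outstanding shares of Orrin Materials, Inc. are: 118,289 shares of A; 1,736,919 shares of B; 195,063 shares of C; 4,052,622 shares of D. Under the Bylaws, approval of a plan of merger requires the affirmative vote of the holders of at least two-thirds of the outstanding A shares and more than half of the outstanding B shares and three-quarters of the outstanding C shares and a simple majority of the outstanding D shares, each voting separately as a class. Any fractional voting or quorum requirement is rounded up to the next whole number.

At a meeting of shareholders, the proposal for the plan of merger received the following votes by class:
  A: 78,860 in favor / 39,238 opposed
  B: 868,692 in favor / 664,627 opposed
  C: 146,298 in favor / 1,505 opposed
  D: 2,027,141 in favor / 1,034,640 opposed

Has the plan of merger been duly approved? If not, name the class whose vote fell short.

A: 2/3 of 118289 = 78859.33, rounded up to 78860; 78,860 required, 78,860 in favor — approved.
B: a majority of 1736919 is 868460; 868,460 required, 868,692 in favor — approved.
C: 3/4 of 195063 = 146297.25, rounded up to 146298; 146,298 required, 146,298 in favor — approved.
D: a majority of 4052622 is 2026312; 2,026,312 required, 2,027,141 in favor — approved.

Approved — every class gave the required vote.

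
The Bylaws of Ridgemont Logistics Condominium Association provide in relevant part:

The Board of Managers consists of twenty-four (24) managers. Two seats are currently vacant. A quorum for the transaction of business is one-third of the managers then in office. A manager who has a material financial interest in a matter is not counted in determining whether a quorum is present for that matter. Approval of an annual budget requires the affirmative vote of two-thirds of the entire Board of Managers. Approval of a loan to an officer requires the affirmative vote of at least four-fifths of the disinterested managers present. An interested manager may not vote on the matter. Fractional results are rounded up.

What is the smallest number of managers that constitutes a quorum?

1/3 of 22 = 7.33, rounded up to 8.

8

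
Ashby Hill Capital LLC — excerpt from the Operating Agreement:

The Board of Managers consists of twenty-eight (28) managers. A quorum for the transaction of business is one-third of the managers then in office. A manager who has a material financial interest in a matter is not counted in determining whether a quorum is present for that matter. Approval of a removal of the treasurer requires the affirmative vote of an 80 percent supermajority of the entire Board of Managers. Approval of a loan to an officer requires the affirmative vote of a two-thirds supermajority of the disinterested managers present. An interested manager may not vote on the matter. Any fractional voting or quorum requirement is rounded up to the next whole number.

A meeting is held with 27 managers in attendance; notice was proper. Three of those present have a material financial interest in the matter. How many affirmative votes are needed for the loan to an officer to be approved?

16

The loan to an officer requires two-thirds of the disinterested managers present (27 − 3 = 24).
2/3 of 24 = 16.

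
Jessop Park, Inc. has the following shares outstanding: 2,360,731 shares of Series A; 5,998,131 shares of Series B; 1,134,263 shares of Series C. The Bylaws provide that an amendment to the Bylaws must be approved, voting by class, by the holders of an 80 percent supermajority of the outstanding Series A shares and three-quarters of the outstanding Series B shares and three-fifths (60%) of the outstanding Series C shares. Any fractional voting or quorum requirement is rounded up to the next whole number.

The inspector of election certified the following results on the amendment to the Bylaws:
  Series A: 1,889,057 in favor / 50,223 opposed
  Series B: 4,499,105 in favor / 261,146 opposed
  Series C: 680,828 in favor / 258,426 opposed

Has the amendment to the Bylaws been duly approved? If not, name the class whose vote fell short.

Series A: 4/5 of 2360731 = 1888584.80, rounded up to 1888585; 1,888,585 required, 1,889,057 in favor — approved.
Series B: 3/4 of 5998131 = 4498598.25, rounded up to 4498599; 4,498,599 required, 4,499,105 in favor — approved.
Series C: 3/5 of 1134263 = 680557.80, rounded up to 680558; 680,558 required, 680,828 in favor — approved.

Approved — every class gave the required vote.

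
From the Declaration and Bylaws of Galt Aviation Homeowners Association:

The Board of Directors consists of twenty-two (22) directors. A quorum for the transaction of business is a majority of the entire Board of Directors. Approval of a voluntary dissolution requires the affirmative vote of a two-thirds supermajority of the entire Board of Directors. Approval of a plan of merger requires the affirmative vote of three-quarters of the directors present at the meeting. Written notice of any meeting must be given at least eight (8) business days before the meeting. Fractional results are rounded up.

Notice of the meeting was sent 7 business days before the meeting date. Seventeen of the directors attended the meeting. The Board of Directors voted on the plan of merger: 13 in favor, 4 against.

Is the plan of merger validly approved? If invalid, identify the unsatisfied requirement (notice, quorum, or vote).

Invalid — notice requirement not satisfied.

Notice: 7 business days given; 8 required (7 < 8). Not satisfied.
Quorum: 17 present; quorum is 12. Satisfied.
Vote: the plan of merger requires three-fourths of the directors present (17). 3/4 of 17 = 12.75, rounded up to 13, so 13 affirmative votes are needed; 13 voted in favor. Satisfied.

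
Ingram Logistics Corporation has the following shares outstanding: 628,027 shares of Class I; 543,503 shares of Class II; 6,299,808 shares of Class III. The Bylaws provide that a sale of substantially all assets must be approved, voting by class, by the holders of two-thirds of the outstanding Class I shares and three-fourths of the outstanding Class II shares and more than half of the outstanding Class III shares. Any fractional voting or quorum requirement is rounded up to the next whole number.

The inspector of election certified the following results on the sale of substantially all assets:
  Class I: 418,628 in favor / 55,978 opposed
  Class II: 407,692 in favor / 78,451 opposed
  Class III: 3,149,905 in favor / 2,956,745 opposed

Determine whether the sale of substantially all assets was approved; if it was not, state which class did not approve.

Class I: 2/3 of 628027 = 418684.67, rounded up to 418685; 418,685 required, 418,628 in favor — not approved.
Class II: 3/4 of 543503 = 407627.25, rounded up to 407628; 407,628 required, 407,692 in favor — approved.
Class III: a majority of 6299808 is 3149905; 3,149,905 required, 3,149,905 in favor — approved.

Not approved — the Class I shares did not give the required vote.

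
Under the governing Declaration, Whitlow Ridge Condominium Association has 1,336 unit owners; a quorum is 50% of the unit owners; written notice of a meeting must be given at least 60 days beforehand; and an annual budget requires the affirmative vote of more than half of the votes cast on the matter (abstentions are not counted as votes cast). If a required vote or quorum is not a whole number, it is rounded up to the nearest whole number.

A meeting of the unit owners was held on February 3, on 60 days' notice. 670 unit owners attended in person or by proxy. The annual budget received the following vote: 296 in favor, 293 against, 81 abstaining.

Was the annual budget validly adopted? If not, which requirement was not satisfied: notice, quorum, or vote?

Valid — all requirements satisfied.

Notice: 60 days given; 60 required. Satisfied.
Quorum: 50% of 1,336 = 668; 670 present. Satisfied.
Vote: requires a majority of the votes cast (670 − 81 abstaining = 589); a majority of 589 is 295, so 295 needed; 296 in favor. Satisfied.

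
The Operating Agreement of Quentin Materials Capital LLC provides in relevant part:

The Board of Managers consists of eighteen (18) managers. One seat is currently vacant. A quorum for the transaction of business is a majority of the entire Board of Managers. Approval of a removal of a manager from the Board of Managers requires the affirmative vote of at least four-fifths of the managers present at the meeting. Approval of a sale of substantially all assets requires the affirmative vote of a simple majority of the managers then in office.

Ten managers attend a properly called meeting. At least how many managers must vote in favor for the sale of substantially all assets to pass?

9

The sale of substantially all assets requires a majority of the managers then in office (17).
A majority of 17 is 9.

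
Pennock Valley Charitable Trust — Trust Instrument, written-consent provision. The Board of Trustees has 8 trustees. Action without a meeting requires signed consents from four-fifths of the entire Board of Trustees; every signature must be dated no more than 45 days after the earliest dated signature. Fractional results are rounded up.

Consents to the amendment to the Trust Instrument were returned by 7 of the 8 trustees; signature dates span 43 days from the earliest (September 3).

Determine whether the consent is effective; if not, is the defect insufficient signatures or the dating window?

Signatures required: four-fifths of 8 — 4/5 of 8 = 6.40, rounded up to 7, so 7 needed; 7 signed. Sufficient.
Dating window: the latest signature is 43 days after the earliest; the limit is 45 days. Within the window.

Effective — both the signature and dating-window requirements are satisfied.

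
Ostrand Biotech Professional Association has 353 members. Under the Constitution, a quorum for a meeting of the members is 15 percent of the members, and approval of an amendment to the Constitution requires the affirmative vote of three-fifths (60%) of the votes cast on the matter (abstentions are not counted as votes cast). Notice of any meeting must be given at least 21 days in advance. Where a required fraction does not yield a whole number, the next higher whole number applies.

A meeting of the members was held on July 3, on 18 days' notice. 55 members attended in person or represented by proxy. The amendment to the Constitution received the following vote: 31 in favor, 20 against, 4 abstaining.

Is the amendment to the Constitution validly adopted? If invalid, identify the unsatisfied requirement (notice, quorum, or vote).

Notice: 18 days given; 21 required. Not satisfied.
Quorum: 15% of 353 = 52.95, rounded up to 53; 55 present. Satisfied.
Vote: requires three-fifths of the votes cast (55 − 4 abstaining = 51); 3/5 of 51 = 30.60, rounded up to 31, so 31 needed; 31 in favor. Satisfied.

Invalid — notice requirement not satisfied.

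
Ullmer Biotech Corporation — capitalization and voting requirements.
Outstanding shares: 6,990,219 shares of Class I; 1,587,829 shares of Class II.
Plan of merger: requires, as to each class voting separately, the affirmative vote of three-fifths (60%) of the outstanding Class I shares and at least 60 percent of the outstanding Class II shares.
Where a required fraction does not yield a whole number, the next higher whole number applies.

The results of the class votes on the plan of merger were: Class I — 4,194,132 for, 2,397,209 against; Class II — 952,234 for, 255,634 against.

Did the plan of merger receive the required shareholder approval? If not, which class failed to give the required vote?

Class I: 3/5 of 6990219 = 4194131.40, rounded up to 4194132; 4,194,132 required, 4,194,132 in favor — approved.
Class II: 3/5 of 1587829 = 952697.40, rounded up to 952698; 952,698 required, 952,234 in favor — not approved.

Not approved — the Class II shares did not give the required vote.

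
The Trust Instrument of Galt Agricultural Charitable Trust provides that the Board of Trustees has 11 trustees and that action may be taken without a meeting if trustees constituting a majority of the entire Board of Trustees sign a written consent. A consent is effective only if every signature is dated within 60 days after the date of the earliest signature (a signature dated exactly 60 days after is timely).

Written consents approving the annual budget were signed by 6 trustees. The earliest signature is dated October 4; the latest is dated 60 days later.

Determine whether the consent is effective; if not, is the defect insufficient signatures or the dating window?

Signatures required: a majority of 11 — a majority of 11 is 6, so 6 needed; 6 signed. Sufficient.
Dating window: the latest signature is 60 days after the earliest; the limit is 60 days. Within the window.

Effective — both the signature and dating-window requirements are satisfied.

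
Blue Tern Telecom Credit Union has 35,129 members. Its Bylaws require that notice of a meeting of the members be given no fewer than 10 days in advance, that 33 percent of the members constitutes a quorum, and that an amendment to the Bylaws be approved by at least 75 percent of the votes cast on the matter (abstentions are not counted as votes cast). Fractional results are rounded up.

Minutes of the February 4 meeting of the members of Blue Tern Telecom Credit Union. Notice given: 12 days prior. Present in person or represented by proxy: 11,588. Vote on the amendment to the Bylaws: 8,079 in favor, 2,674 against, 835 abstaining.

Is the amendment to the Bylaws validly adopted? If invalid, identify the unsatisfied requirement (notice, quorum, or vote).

Invalid — quorum requirement not satisfied.

Notice: 12 days given; 10 required. Satisfied.
Quorum: 33% of 35,129 = 11,592.57, rounded up to 11,593; 11,588 present. Not satisfied.
Vote: requires three-fourths of the votes cast (11,588 − 835 abstaining = 10,753); 3/4 of 10753 = 8064.75, rounded up to 8065, so 8,065 needed; 8,079 in favor. Satisfied.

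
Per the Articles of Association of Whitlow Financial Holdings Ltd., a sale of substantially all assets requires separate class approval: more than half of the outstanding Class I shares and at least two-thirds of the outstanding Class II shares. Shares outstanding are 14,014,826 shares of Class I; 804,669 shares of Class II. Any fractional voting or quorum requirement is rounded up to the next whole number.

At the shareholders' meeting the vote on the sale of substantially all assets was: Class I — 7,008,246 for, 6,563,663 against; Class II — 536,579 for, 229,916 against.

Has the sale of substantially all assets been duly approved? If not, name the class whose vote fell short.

Class I: a majority of 14014826 is 7007414; 7,007,414 required, 7,008,246 in favor — approved.
Class II: 2/3 of 804669 = 536446; 536,446 required, 536,579 in favor — approved.

Approved — every class gave the required vote.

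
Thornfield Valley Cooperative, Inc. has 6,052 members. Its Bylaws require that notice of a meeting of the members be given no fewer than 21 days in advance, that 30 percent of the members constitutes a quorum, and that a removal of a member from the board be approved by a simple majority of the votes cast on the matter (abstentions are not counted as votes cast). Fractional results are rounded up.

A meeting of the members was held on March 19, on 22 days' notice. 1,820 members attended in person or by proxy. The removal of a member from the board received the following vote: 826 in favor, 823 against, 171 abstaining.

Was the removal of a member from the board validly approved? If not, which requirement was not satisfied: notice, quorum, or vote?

Notice: 22 days given; 21 required. Satisfied.
Quorum: 30% of 6,052 = 1,815.60, rounded up to 1,816; 1,820 present. Satisfied.
Vote: requires a majority of the votes cast (1,820 − 171 abstaining = 1,649); a majority of 1649 is 825, so 825 needed; 826 in favor. Satisfied.

Valid — all requirements satisfied.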